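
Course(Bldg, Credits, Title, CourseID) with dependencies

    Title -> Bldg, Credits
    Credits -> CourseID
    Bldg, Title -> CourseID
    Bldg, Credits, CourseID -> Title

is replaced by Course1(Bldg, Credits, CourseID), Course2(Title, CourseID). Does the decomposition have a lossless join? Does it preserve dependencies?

Lossless test: (CourseID)⁺ = {CourseID}, which is a superkey of neither fragment — lossy.
Dependency preservation: the restricted closure of {Title} across the fragments never reaches {Bldg, Credits}, so Title → Bldg, Credits cannot be enforced without a join — not preserved.

lossy and not dependency-preserving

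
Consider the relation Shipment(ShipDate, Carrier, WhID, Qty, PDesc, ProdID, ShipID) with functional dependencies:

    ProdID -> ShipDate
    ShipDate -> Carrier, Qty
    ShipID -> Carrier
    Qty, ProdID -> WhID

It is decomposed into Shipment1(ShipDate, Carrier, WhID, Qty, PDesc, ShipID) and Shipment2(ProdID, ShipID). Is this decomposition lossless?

Common attributes: Shipment1 ∩ Shipment2 = {ShipID}.
Closure of {ShipID}: ShipID → Carrier applies, adding Carrier. So (ShipID)⁺ = {Carrier, ShipID}.
The closure contains neither all of Shipment1 = {ShipDate, Carrier, WhID, Qty, PDesc, ShipID} nor all of Shipment2 = {ProdID, ShipID}, so the common attributes are not a superkey of either fragment. The join is lossy.

No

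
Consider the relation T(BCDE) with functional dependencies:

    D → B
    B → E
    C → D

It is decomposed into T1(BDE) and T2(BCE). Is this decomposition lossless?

Common attributes: T1 ∩ T2 = {BE}.
No dependency enlarges {BE}, so (BE)⁺ = {BE}.
The closure contains neither all of T1 = {BDE} nor all of T2 = {BCE}, so the common attributes are not a superkey of either fragment. The join is lossy.

No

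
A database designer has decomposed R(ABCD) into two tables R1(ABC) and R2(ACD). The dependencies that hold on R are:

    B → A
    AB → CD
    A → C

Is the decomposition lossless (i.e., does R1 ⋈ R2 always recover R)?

No

Common attributes: R1 ∩ R2 = {AC}.
No dependency enlarges {AC}, so (AC)⁺ = {AC}.
The closure contains neither all of R1 = {ABC} nor all of R2 = {ACD}, so the common attributes are not a superkey of either fragment. The join is lossy.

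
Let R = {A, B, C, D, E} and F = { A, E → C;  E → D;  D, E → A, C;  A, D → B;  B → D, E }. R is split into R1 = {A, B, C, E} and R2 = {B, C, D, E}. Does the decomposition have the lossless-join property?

Common attributes: R1 ∩ R2 = {B, C, E}.
Closure of {B, C, E}: E → D applies, adding D; D, E → A, C applies, adding A. So (B, C, E)⁺ = {A, B, C, D, E}.
This closure contains every attribute of R1, so R1 ∩ R2 → R1. The join is lossless.

Yes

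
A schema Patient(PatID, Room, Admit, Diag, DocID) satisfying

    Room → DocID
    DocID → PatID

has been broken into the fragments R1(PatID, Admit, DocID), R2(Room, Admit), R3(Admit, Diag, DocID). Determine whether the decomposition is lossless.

Chase test. Columns are PatID, Room, Admit, Diag, DocID; row i has aⱼ where attribute j ∈ Ri, else bᵢⱼ.
Initial tableau (one row per fragment):
  row 1: a1 b12 a3 b14 a5
  row 2: b21 a2 a3 b24 b25
  row 3: b31 b32 a3 a4 a5
Rows 1 and 3 agree on DocID; apply DocID→PatID and equate their PatID entries.
No row becomes fully distinguished — the join is lossy.

No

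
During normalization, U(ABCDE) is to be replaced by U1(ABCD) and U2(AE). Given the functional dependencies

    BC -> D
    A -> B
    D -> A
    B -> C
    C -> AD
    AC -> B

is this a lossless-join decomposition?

Common attributes: U1 ∩ U2 = {A}.
Closure of {A}: A → B applies, adding B; B → C applies, adding C; C → AD applies, adding D. So (A)⁺ = {ABCD}.
This closure contains every attribute of U1, so U1 ∩ U2 → U1. The join is lossless.

Yes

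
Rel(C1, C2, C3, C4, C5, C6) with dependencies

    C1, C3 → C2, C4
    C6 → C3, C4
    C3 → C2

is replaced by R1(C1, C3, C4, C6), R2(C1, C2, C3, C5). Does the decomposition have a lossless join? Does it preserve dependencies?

Lossless test: (C1, C3)⁺ = {C1, C2, C3, C4}, which is a superkey of neither fragment — lossy.
Dependency preservation: C1, C3 → C2, C4 is not contained in any single fragment, but the restricted closure of its left-hand side across the fragments still reaches the right-hand side; the remaining FDs each lie inside some fragment. All dependencies are preserved.

lossy but dependency-preserving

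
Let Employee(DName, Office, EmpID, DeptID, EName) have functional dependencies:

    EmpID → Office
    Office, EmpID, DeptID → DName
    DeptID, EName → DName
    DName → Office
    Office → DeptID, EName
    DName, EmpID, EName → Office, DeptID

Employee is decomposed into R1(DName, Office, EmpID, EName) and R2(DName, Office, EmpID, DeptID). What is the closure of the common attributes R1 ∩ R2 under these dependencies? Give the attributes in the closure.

DName, Office, EmpID, DeptID, EName

R1 ∩ R2 = {DName, Office, EmpID}.
Office → DeptID, EName applies, adding DeptID, EName
Closure: {DName, Office, EmpID, DeptID, EName}.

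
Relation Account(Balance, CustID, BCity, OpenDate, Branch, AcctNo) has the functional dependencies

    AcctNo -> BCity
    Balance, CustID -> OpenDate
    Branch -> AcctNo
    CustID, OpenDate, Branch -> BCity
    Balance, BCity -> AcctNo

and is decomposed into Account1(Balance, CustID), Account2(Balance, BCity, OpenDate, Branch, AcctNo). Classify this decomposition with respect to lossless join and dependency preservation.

lossy and not dependency-preserving

Lossless test: (Balance)⁺ = {Balance}, which is a superkey of neither fragment — lossy.
Dependency preservation: the restricted closure of {Balance, CustID} across the fragments never reaches {OpenDate}, so Balance, CustID → OpenDate cannot be enforced without a join — not preserved.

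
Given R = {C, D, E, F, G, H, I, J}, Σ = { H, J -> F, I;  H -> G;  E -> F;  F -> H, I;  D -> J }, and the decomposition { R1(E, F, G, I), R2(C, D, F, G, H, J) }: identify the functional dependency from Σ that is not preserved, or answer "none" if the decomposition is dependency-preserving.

H, J → F, I: restricted closure across fragments reaches F, I.
H → G lies within R2.
E → F lies within R1.
F → H, I: restricted closure across fragments reaches H, I.
D → J lies within R2.
Every dependency is enforceable on the fragments, so the decomposition is dependency-preserving.

none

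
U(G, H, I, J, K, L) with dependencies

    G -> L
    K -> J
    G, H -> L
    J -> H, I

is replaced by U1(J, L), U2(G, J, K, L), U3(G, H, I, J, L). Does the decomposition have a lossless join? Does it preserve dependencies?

Lossless test (chase): Rows 1 and 2 agree on J; apply J→H, I and equate their H, I entries. Rows 1 and 3 agree on J; apply J→H, I and equate their H, I entries. Row 2 is now all distinguished symbols — the join is lossless.
Dependency preservation: every FD's attributes lie within a single fragment, so each can be enforced locally — preserved.

lossless and dependency-preserving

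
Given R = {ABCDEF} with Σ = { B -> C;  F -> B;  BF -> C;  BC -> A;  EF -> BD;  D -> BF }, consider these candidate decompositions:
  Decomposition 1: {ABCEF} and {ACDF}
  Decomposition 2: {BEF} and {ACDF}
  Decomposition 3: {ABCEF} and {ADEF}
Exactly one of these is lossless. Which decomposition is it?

Decomposition 1: common = {ACF}, closure = {ABCF} → lossy.
Decomposition 2: common = {F}, closure = {ABCF} → lossy.
Decomposition 3: common = {AEF}, closure = {ABCDEF} → lossless.

Decomposition 3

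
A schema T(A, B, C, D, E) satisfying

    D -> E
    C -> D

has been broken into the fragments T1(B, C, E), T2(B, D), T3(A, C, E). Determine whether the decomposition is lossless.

Chase test. Columns are A, B, C, D, E; row i has aⱼ where attribute j ∈ Ti, else bᵢⱼ.
Initial tableau (one row per fragment):
  row 1: b11 a2 a3 b14 a5
  row 2: b21 a2 b23 a4 b25
  row 3: a1 b32 a3 b34 a5
Rows 1 and 3 agree on C; apply C→D and equate their D entries.
No row becomes fully distinguished — the join is lossy.

No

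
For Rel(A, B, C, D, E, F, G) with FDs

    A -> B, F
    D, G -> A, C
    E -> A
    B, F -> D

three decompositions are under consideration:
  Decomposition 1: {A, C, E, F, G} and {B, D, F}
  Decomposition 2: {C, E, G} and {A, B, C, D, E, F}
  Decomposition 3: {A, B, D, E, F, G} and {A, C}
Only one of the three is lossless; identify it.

Decomposition 1: common = {F}, closure = {F} → lossy.
Decomposition 2: common = {C, E}, closure = {A, B, C, D, E, F} → lossless.
Decomposition 3: common = {A}, closure = {A, B, D, F} → lossy.

Decomposition 2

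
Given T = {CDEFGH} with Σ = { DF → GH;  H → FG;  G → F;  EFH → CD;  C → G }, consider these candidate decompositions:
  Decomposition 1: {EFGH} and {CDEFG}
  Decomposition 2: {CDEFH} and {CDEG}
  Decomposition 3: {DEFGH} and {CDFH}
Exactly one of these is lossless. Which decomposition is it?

Decomposition 2

Decomposition 1: common = {EFG}, closure = {EFG} → lossy.
Decomposition 2: common = {CDE}, closure = {CDEFGH} → lossless.
Decomposition 3: common = {DFH}, closure = {DFGH} → lossy.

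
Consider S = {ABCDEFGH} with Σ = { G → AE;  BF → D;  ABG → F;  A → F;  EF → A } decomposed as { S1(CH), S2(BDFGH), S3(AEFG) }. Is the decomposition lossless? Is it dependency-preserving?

lossy but dependency-preserving

Lossless test (chase): Rows 2 and 3 agree on G; apply G→AE and equate their AE entries. No row becomes fully distinguished — the join is lossy.
Dependency preservation: ABG → F is not contained in any single fragment, but the restricted closure of its left-hand side across the fragments still reaches the right-hand side; the remaining FDs each lie inside some fragment. All dependencies are preserved.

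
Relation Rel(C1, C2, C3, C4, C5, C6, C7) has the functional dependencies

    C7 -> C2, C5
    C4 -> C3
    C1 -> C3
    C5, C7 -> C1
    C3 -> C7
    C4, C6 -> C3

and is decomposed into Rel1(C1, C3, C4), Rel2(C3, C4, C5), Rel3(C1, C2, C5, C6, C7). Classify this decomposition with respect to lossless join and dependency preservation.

lossy but dependency-preserving

Lossless test (chase): Rows 1 and 3 agree on C1; apply C1→C3 and equate their C3 entries. Rows 1 and 2 agree on C3; apply C3→C7 and equate their C7 entries. Rows 1 and 3 agree on C3; apply C3→C7 and equate their C7 entries. Rows 1 and 2 agree on C7; apply C7→C2, C5 and equate their C2, C5 entries. Rows 1 and 3 agree on C7; apply C7→C2, C5 and equate their C2, C5 entries. Rows 1 and 2 agree on C5, C7; apply C5, C7→C1 and equate their C1 entries. No row becomes fully distinguished — the join is lossy.
Dependency preservation: C3 → C7; C4, C6 → C3 are not contained in any single fragment, but the restricted closure of each left-hand side across the fragments still reaches the right-hand side; the remaining FDs each lie inside some fragment. All dependencies are preserved.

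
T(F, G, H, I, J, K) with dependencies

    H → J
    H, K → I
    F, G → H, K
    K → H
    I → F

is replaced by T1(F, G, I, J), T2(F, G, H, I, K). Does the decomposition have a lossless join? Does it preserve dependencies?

Lossless test: (F, G, I)⁺ = {F, G, H, I, J, K}, which contains all of one fragment — lossless.
Dependency preservation: the restricted closure of {H} across the fragments never reaches {J}, so H → J cannot be enforced without a join — not preserved.

lossless but not dependency-preserving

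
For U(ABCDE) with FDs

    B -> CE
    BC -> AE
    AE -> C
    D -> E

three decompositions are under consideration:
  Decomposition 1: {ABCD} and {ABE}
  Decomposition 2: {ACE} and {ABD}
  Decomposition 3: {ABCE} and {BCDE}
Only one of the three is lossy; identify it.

Decomposition 2

Decomposition 1: common = {AB}, closure = {ABCE} → lossless.
Decomposition 2: common = {A}, closure = {A} → lossy.
Decomposition 3: common = {BCE}, closure = {ABCE} → lossless.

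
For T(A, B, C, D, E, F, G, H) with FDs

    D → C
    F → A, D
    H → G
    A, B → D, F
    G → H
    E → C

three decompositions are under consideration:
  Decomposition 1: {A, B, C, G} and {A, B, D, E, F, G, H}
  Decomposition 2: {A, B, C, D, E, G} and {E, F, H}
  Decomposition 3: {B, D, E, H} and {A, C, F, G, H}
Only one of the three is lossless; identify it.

Decomposition 1: common = {A, B, G}, closure = {A, B, C, D, F, G, H} → lossless.
Decomposition 2: common = {E}, closure = {C, E} → lossy.
Decomposition 3: common = {H}, closure = {G, H} → lossy.

Decomposition 1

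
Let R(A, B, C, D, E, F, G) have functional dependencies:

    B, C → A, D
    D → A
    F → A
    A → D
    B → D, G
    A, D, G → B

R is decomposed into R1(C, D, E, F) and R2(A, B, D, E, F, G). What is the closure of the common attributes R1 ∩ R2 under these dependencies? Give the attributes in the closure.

R1 ∩ R2 = {D, E, F}.
D → A applies, adding A
Closure: {A, D, E, F}.

A, D, E, F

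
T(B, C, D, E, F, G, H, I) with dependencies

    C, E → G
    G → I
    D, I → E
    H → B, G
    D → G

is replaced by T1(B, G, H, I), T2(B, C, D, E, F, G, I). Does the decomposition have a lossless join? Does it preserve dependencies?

Lossless test: (B, G, I)⁺ = {B, G, I}, which is a superkey of neither fragment — lossy.
Dependency preservation: every FD's attributes lie within a single fragment, so each can be enforced locally — preserved.

lossy but dependency-preserving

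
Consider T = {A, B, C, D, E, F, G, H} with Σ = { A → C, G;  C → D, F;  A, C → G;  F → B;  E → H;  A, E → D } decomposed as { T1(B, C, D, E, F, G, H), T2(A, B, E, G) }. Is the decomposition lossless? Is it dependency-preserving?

lossy and not dependency-preserving

Lossless test: (B, E, G)⁺ = {B, E, G, H}, which is a superkey of neither fragment — lossy.
Dependency preservation: the restricted closure of {A} across the fragments never reaches {C, G}, so A → C, G cannot be enforced without a join — not preserved.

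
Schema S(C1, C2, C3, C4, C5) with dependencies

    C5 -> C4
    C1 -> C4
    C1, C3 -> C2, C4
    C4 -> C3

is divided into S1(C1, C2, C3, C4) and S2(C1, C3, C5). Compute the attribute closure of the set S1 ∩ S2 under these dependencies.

C1, C2, C3, C4

S1 ∩ S2 = {C1, C3}.
C1 → C4 applies, adding C4
C1, C3 → C2, C4 applies, adding C2
Closure: {C1, C2, C3, C4}.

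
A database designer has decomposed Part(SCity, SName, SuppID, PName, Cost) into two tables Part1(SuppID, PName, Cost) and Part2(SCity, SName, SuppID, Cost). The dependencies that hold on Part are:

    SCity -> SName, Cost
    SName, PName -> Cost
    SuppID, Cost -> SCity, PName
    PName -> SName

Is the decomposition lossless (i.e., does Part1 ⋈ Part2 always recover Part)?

Common attributes: Part1 ∩ Part2 = {SuppID, Cost}.
Closure of {SuppID, Cost}: SuppID, Cost → SCity, PName applies, adding SCity, PName; PName → SName applies, adding SName. So (SuppID, Cost)⁺ = {SCity, SName, SuppID, PName, Cost}.
This closure contains every attribute of Part1, so Part1 ∩ Part2 → Part1. The join is lossless.

Yes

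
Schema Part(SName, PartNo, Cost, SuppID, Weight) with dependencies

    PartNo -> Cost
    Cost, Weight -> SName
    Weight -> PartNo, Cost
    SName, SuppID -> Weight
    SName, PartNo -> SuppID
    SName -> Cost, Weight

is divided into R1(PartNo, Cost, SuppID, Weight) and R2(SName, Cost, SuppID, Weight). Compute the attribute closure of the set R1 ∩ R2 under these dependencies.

SName, PartNo, Cost, SuppID, Weight

R1 ∩ R2 = {Cost, SuppID, Weight}.
Cost, Weight → SName applies, adding SName
Weight → PartNo, Cost applies, adding PartNo
Closure: {SName, PartNo, Cost, SuppID, Weight}.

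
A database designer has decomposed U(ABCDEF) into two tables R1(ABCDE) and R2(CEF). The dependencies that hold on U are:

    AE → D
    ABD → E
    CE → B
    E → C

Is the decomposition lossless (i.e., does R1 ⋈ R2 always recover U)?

No

Common attributes: R1 ∩ R2 = {CE}.
Closure of {CE}: CE → B applies, adding B. So (CE)⁺ = {BCE}.
The closure contains neither all of R1 = {ABCDE} nor all of R2 = {CEF}, so the common attributes are not a superkey of either fragment. The join is lossy.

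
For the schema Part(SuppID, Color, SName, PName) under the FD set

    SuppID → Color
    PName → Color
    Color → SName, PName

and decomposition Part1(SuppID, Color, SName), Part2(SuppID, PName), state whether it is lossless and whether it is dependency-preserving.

Lossless test: (SuppID)⁺ = {SuppID, Color, SName, PName}, which contains all of one fragment — lossless.
Dependency preservation: the restricted closure of {PName} across the fragments never reaches {Color}, so PName → Color cannot be enforced without a join — not preserved.

lossless but not dependency-preserving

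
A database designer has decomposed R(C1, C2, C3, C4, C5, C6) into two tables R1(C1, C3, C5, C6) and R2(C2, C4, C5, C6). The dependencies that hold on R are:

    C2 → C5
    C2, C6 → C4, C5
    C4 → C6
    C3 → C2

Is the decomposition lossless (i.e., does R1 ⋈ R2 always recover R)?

No

Common attributes: R1 ∩ R2 = {C5, C6}.
No dependency enlarges {C5, C6}, so (C5, C6)⁺ = {C5, C6}.
The closure contains neither all of R1 = {C1, C3, C5, C6} nor all of R2 = {C2, C4, C5, C6}, so the common attributes are not a superkey of either fragment. The join is lossy.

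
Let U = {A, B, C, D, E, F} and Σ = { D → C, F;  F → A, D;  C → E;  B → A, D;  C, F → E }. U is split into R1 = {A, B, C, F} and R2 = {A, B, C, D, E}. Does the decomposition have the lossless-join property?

Yes

Common attributes: R1 ∩ R2 = {A, B, C}.
Closure of {A, B, C}: C → E applies, adding E; B → A, D applies, adding D; D → C, F applies, adding F. So (A, B, C)⁺ = {A, B, C, D, E, F}.
This closure contains every attribute of R1, so R1 ∩ R2 → R1. The join is lossless.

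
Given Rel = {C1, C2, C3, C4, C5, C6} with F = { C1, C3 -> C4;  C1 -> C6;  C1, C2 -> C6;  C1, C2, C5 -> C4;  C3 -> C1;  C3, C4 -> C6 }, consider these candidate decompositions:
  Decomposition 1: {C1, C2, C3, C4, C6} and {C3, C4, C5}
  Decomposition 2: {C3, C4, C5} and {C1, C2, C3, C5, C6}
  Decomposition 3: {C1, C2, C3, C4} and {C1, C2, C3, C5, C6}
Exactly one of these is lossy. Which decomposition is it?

Decomposition 1: common = {C3, C4}, closure = {C1, C3, C4, C6} → lossy.
Decomposition 2: common = {C3, C5}, closure = {C1, C3, C4, C5, C6} → lossless.
Decomposition 3: common = {C1, C2, C3}, closure = {C1, C2, C3, C4, C6} → lossless.

Decomposition 1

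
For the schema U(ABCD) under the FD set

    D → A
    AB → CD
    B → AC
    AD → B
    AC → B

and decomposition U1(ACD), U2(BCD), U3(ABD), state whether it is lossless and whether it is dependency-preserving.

lossless and dependency-preserving

Lossless test (chase): Rows 1 and 2 agree on D; apply D→A and equate their A entries. Rows 2 and 3 agree on AB; apply AB→CD and equate their CD entries. Rows 1 and 2 agree on AD; apply AD→B and equate their B entries. Row 1 is now all distinguished symbols — the join is lossless.
Dependency preservation: AB → CD; B → AC; AC → B are not contained in any single fragment, but the restricted closure of each left-hand side across the fragments still reaches the right-hand side; the remaining FDs each lie inside some fragment. All dependencies are preserved.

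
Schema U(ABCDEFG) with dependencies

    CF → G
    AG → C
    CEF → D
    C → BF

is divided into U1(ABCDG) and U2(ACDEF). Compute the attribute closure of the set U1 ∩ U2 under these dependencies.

U1 ∩ U2 = {ACD}.
C → BF applies, adding BF
CF → G applies, adding G
Closure: {ABCDFG}.

ABCDFG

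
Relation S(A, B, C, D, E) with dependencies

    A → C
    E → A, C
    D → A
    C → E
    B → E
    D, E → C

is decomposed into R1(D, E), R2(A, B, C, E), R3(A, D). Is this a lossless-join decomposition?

No

Chase test. Columns are A, B, C, D, E; row i has aⱼ where attribute j ∈ Ri, else bᵢⱼ.
Initial tableau (one row per fragment):
  row 1: b11 b12 b13 a4 a5
  row 2: a1 a2 a3 b24 a5
  row 3: a1 b32 b33 a4 b35
Rows 2 and 3 agree on A; apply A→C and equate their C entries.
Rows 1 and 2 agree on E; apply E→A, C and equate their A, C entries.
Rows 1 and 3 agree on C; apply C→E and equate their E entries.
No row becomes fully distinguished — the join is lossy.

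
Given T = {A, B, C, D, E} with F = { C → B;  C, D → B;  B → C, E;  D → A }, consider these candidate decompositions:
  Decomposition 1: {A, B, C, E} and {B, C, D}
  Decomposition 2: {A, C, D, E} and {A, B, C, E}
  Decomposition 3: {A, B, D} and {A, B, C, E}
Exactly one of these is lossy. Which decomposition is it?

Decomposition 1

Decomposition 1: common = {B, C}, closure = {B, C, E} → lossy.
Decomposition 2: common = {A, C, E}, closure = {A, B, C, E} → lossless.
Decomposition 3: common = {A, B}, closure = {A, B, C, E} → lossless.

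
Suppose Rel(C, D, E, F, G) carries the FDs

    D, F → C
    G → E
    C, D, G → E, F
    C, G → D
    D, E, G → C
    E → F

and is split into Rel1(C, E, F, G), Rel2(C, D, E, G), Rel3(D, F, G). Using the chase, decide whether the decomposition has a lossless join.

Yes

Chase test. Columns are C, D, E, F, G; row i has aⱼ where attribute j ∈ Reli, else bᵢⱼ.
Initial tableau (one row per fragment):
  row 1: a1 b12 a3 a4 a5
  row 2: a1 a2 a3 b24 a5
  row 3: b31 a2 b33 a4 a5
Rows 1 and 3 agree on G; apply G→E and equate their E entries.
Rows 1 and 2 agree on C, G; apply C, G→D and equate their D entries.
Rows 1 and 3 agree on D, E, G; apply D, E, G→C and equate their C entries.
Rows 1 and 2 agree on E; apply E→F and equate their F entries.
Row 1 is now all distinguished symbols — the join is lossless.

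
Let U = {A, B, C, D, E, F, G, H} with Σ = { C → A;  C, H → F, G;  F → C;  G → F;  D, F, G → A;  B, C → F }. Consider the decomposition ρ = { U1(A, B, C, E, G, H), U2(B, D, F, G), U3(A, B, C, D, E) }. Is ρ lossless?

No

Chase test. Columns are A, B, C, D, E, F, G, H; row i has aⱼ where attribute j ∈ Ui, else bᵢⱼ.
Initial tableau (one row per fragment):
  row 1: a1 a2 a3 b14 a5 b16 a7 a8
  row 2: b21 a2 b23 a4 b25 a6 a7 b28
  row 3: a1 a2 a3 a4 a5 b36 b37 b38
Rows 1 and 2 agree on G; apply G→F and equate their F entries.
Rows 1 and 3 agree on B, C; apply B, C→F and equate their F entries.
Rows 1 and 2 agree on F; apply F→C and equate their C entries.
Rows 1 and 2 agree on C; apply C→A and equate their A entries.
No row becomes fully distinguished — the join is lossy.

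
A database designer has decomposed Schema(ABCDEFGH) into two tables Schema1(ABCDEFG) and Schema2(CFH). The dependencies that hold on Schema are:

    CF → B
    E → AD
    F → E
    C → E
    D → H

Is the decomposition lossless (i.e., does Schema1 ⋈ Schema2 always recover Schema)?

Common attributes: Schema1 ∩ Schema2 = {CF}.
Closure of {CF}: CF → B applies, adding B; F → E applies, adding E; E → AD applies, adding AD; D → H applies, adding H. So (CF)⁺ = {ABCDEFH}.
This closure contains every attribute of Schema2, so Schema1 ∩ Schema2 → Schema2. The join is lossless.

Yes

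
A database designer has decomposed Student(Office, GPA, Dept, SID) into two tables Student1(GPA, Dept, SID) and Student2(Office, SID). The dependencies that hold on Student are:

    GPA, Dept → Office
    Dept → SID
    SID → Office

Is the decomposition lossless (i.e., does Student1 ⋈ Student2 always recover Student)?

Yes

Common attributes: Student1 ∩ Student2 = {SID}.
Closure of {SID}: SID → Office applies, adding Office. So (SID)⁺ = {Office, SID}.
This closure contains every attribute of Student2, so Student1 ∩ Student2 → Student2. The join is lossless.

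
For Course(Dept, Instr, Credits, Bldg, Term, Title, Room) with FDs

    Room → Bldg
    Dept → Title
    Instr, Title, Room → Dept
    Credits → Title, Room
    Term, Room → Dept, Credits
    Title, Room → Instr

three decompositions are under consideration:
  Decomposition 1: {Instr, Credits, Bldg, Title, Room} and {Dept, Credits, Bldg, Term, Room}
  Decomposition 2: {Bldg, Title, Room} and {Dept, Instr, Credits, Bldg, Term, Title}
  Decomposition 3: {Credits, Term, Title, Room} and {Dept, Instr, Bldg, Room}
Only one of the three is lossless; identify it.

Decomposition 1

Decomposition 1: common = {Credits, Bldg, Room}, closure = {Dept, Instr, Credits, Bldg, Title, Room} → lossless.
Decomposition 2: common = {Bldg, Title}, closure = {Bldg, Title} → lossy.
Decomposition 3: common = {Room}, closure = {Bldg, Room} → lossy.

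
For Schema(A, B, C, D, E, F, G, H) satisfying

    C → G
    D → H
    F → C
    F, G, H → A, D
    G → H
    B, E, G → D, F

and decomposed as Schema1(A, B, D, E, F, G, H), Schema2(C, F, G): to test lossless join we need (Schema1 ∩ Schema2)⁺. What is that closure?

A, C, D, F, G, H

Schema1 ∩ Schema2 = {F, G}.
F → C applies, adding C
G → H applies, adding H
F, G, H → A, D applies, adding A, D
Closure: {A, C, D, F, G, H}.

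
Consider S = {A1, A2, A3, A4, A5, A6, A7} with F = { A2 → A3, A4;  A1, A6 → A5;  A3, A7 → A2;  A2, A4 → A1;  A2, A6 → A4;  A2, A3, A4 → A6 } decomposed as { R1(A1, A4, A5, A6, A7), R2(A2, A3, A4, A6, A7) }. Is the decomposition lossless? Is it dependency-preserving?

lossy and not dependency-preserving

Lossless test: (A4, A6, A7)⁺ = {A4, A6, A7}, which is a superkey of neither fragment — lossy.
Dependency preservation: the restricted closure of {A2, A4} across the fragments never reaches {A1}, so A2, A4 → A1 cannot be enforced without a join — not preserved.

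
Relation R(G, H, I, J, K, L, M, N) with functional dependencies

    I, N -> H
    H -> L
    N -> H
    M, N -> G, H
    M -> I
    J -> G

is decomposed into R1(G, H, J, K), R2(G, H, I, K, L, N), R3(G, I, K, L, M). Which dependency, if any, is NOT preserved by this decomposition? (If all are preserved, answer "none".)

M, N -> G, H

Check M, N → G, H: no single fragment contains all of {G, H, M, N}, and the restricted closure of {M, N} across the fragments never reaches {G, H}.
I, N → H is preserved.
H → L is preserved.
N → H is preserved.
M → I is preserved.
J → G is preserved.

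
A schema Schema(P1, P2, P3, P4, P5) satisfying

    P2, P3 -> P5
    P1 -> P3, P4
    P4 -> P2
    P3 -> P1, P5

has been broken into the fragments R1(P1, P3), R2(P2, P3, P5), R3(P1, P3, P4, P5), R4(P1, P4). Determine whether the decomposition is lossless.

Chase test. Columns are P1, P2, P3, P4, P5; row i has aⱼ where attribute j ∈ Ri, else bᵢⱼ.
Initial tableau (one row per fragment):
  row 1: a1 b12 a3 b14 b15
  row 2: b21 a2 a3 b24 a5
  row 3: a1 b32 a3 a4 a5
  row 4: a1 b42 b43 a4 b45
Rows 1 and 3 agree on P1; apply P1→P3, P4 and equate their P3, P4 entries.
Rows 1 and 4 agree on P1; apply P1→P3, P4 and equate their P3, P4 entries.
Rows 1 and 3 agree on P4; apply P4→P2 and equate their P2 entries.
Rows 1 and 4 agree on P4; apply P4→P2 and equate their P2 entries.
Rows 1 and 2 agree on P3; apply P3→P1, P5 and equate their P1, P5 entries.
Rows 1 and 4 agree on P3; apply P3→P1, P5 and equate their P1, P5 entries.
Rows 1 and 2 agree on P1; apply P1→P3, P4 and equate their P3, P4 entries.
Rows 1 and 2 agree on P4; apply P4→P2 and equate their P2 entries.
Row 1 is now all distinguished symbols — the join is lossless.

Yes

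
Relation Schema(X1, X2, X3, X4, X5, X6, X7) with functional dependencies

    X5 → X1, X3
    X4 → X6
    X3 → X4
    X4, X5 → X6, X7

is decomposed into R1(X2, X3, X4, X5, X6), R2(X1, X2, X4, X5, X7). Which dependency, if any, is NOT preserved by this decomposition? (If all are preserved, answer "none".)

none

X5 → X1, X3: restricted closure across fragments reaches X1, X3.
X4 → X6 lies within R1.
X3 → X4 lies within R1.
X4, X5 → X6, X7: restricted closure across fragments reaches X6, X7.
Every dependency is enforceable on the fragments, so the decomposition is dependency-preserving.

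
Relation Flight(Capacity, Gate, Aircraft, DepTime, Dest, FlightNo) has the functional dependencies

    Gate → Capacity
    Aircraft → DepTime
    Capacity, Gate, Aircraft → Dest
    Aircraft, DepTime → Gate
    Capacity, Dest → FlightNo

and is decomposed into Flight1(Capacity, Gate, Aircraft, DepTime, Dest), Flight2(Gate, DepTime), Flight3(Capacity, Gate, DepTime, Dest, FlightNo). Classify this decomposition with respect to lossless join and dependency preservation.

lossless and dependency-preserving

Lossless test (chase): Rows 1 and 2 agree on Gate; apply Gate→Capacity and equate their Capacity entries. Rows 1 and 3 agree on Capacity, Dest; apply Capacity, Dest→FlightNo and equate their FlightNo entries. Row 1 is now all distinguished symbols — the join is lossless.
Dependency preservation: every FD's attributes lie within a single fragment, so each can be enforced locally — preserved.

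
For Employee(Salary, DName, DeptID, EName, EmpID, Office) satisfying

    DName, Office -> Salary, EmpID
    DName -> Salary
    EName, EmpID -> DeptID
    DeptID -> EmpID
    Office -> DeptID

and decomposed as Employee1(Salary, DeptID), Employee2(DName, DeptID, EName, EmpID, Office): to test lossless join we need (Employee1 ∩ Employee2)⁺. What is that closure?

Employee1 ∩ Employee2 = {DeptID}.
DeptID → EmpID applies, adding EmpID
Closure: {DeptID, EmpID}.

DeptID, EmpID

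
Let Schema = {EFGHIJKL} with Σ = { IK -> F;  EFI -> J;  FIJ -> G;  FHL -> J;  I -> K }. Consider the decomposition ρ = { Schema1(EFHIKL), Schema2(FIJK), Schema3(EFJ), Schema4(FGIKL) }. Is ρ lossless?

Chase test. Columns are EFGHIJKL; row i has aⱼ where attribute j ∈ Schemai, else bᵢⱼ.
Initial tableau (one row per fragment):
  row 1: a1 a2 b13 a4 a5 b16 a7 a8
  row 2: b21 a2 b23 b24 a5 a6 a7 b28
  row 3: a1 a2 b33 b34 b35 a6 b37 b38
  row 4: b41 a2 a3 b44 a5 b46 a7 a8
No row becomes fully distinguished — the join is lossy.

No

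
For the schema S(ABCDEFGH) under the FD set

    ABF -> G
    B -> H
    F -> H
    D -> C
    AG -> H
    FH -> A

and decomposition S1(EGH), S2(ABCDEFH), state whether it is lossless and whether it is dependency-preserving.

Lossless test: (EH)⁺ = {EH}, which is a superkey of neither fragment — lossy.
Dependency preservation: the restricted closure of {ABF} across the fragments never reaches {G}, so ABF → G cannot be enforced without a join — not preserved.

lossy and not dependency-preserving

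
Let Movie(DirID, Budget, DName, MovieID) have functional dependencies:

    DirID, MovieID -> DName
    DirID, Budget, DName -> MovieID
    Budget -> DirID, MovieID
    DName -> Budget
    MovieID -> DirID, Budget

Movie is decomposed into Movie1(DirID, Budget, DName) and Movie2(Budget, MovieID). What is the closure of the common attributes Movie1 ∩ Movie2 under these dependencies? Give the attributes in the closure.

Movie1 ∩ Movie2 = {Budget}.
Budget → DirID, MovieID applies, adding DirID, MovieID
DirID, MovieID → DName applies, adding DName
Closure: {DirID, Budget, DName, MovieID}.

DirID, Budget, DName, MovieID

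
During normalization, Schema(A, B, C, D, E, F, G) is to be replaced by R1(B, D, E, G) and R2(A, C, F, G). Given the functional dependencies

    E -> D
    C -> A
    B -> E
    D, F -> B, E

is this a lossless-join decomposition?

No

Common attributes: R1 ∩ R2 = {G}.
No dependency enlarges {G}, so (G)⁺ = {G}.
The closure contains neither all of R1 = {B, D, E, G} nor all of R2 = {A, C, F, G}, so the common attributes are not a superkey of either fragment. The join is lossy.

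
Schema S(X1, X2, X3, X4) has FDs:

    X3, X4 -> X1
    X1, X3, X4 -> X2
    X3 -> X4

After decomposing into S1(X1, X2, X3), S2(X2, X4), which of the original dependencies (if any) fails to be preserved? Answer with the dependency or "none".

Check X3 → X4: no single fragment contains all of {X3, X4}, and the restricted closure of {X3} across the fragments never reaches {X4}.
X3, X4 → X1 is preserved.
X1, X3, X4 → X2 is preserved.

X3 -> X4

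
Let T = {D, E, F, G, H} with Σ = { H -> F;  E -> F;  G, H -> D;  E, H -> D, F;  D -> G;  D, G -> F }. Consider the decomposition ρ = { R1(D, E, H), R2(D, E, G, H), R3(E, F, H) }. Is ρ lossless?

Chase test. Columns are D, E, F, G, H; row i has aⱼ where attribute j ∈ Ri, else bᵢⱼ.
Initial tableau (one row per fragment):
  row 1: a1 a2 b13 b14 a5
  row 2: a1 a2 b23 a4 a5
  row 3: b31 a2 a3 b34 a5
Rows 1 and 2 agree on H; apply H→F and equate their F entries.
Rows 1 and 3 agree on H; apply H→F and equate their F entries.
Rows 1 and 3 agree on E, H; apply E, H→D, F and equate their D, F entries.
Rows 1 and 2 agree on D; apply D→G and equate their G entries.
Rows 1 and 3 agree on D; apply D→G and equate their G entries.
Row 1 is now all distinguished symbols — the join is lossless.

Yes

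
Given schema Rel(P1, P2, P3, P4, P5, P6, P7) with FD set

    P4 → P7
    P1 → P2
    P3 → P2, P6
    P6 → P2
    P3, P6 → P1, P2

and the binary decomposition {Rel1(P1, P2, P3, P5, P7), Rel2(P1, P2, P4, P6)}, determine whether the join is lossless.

No

Common attributes: Rel1 ∩ Rel2 = {P1, P2}.
No dependency enlarges {P1, P2}, so (P1, P2)⁺ = {P1, P2}.
The closure contains neither all of Rel1 = {P1, P2, P3, P5, P7} nor all of Rel2 = {P1, P2, P4, P6}, so the common attributes are not a superkey of either fragment. The join is lossy.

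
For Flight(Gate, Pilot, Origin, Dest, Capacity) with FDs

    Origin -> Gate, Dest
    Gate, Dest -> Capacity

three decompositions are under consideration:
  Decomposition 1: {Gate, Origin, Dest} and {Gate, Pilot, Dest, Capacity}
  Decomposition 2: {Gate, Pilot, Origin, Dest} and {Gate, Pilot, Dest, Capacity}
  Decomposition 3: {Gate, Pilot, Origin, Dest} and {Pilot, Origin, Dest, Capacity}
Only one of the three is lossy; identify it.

Decomposition 1

Decomposition 1: common = {Gate, Dest}, closure = {Gate, Dest, Capacity} → lossy.
Decomposition 2: common = {Gate, Pilot, Dest}, closure = {Gate, Pilot, Dest, Capacity} → lossless.
Decomposition 3: common = {Pilot, Origin, Dest}, closure = {Gate, Pilot, Origin, Dest, Capacity} → lossless.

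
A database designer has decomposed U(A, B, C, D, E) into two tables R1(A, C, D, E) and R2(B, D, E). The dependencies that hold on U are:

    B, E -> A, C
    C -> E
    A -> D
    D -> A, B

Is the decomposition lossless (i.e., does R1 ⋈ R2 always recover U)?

Yes

Common attributes: R1 ∩ R2 = {D, E}.
Closure of {D, E}: D → A, B applies, adding A, B; B, E → A, C applies, adding C. So (D, E)⁺ = {A, B, C, D, E}.
This closure contains every attribute of R1, so R1 ∩ R2 → R1. The join is lossless.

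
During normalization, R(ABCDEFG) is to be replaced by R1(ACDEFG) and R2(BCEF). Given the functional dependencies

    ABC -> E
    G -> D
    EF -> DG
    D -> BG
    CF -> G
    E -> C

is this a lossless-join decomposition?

Yes

Common attributes: R1 ∩ R2 = {CEF}.
Closure of {CEF}: EF → DG applies, adding DG; D → BG applies, adding B. So (CEF)⁺ = {BCDEFG}.
This closure contains every attribute of R2, so R1 ∩ R2 → R2. The join is lossless.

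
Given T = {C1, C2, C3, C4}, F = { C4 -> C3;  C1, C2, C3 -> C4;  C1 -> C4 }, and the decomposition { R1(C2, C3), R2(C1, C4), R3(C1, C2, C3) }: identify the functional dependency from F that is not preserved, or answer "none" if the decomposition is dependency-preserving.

C4 -> C3

Check C4 → C3: no single fragment contains all of {C3, C4}, and the restricted closure of {C4} across the fragments never reaches {C3}.
C1, C2, C3 → C4 is preserved.
C1 → C4 is preserved.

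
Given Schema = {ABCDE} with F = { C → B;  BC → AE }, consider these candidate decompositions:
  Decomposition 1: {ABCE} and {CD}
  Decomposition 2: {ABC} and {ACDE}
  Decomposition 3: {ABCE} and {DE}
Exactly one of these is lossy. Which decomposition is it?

Decomposition 1: common = {C}, closure = {ABCE} → lossless.
Decomposition 2: common = {AC}, closure = {ABCE} → lossless.
Decomposition 3: common = {E}, closure = {E} → lossy.

Decomposition 3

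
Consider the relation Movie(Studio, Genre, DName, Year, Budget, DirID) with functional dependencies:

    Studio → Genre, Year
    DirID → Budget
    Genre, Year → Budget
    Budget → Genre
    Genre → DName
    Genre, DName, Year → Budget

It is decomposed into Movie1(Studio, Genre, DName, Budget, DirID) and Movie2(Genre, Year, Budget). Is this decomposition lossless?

Common attributes: Movie1 ∩ Movie2 = {Genre, Budget}.
Closure of {Genre, Budget}: Genre → DName applies, adding DName. So (Genre, Budget)⁺ = {Genre, DName, Budget}.
The closure contains neither all of Movie1 = {Studio, Genre, DName, Budget, DirID} nor all of Movie2 = {Genre, Year, Budget}, so the common attributes are not a superkey of either fragment. The join is lossy.

No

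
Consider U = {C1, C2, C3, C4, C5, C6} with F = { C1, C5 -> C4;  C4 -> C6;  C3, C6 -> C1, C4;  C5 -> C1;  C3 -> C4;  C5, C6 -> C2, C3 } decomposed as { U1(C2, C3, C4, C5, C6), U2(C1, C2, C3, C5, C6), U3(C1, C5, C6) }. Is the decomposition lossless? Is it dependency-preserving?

Lossless test (chase): Rows 2 and 3 agree on C1, C5; apply C1, C5→C4 and equate their C4 entries. Rows 1 and 2 agree on C3, C6; apply C3, C6→C1, C4 and equate their C1, C4 entries. Rows 1 and 3 agree on C5, C6; apply C5, C6→C2, C3 and equate their C2, C3 entries. Row 1 is now all distinguished symbols — the join is lossless.
Dependency preservation: C1, C5 → C4; C3, C6 → C1, C4 are not contained in any single fragment, but the restricted closure of each left-hand side across the fragments still reaches the right-hand side; the remaining FDs each lie inside some fragment. All dependencies are preserved.

lossless and dependency-preserving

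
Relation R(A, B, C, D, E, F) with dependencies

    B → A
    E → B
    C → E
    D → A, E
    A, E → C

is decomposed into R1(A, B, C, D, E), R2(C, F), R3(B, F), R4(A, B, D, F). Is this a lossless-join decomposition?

Yes

Chase test. Columns are A, B, C, D, E, F; row i has aⱼ where attribute j ∈ Ri, else bᵢⱼ.
Initial tableau (one row per fragment):
  row 1: a1 a2 a3 a4 a5 b16
  row 2: b21 b22 a3 b24 b25 a6
  row 3: b31 a2 b33 b34 b35 a6
  row 4: a1 a2 b43 a4 b45 a6
Rows 1 and 3 agree on B; apply B→A and equate their A entries.
Rows 1 and 2 agree on C; apply C→E and equate their E entries.
Rows 1 and 4 agree on D; apply D→A, E and equate their A, E entries.
Rows 1 and 4 agree on A, E; apply A, E→C and equate their C entries.
Rows 1 and 2 agree on E; apply E→B and equate their B entries.
Rows 1 and 2 agree on B; apply B→A and equate their A entries.
Row 4 is now all distinguished symbols — the join is lossless.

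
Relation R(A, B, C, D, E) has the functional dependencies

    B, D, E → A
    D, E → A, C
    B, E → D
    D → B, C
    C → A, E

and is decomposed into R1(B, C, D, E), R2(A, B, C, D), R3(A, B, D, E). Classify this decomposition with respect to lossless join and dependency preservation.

lossless and dependency-preserving

Lossless test (chase): Rows 1 and 3 agree on B, D, E; apply B, D, E→A and equate their A entries. Rows 1 and 3 agree on D, E; apply D, E→A, C and equate their A, C entries. Rows 1 and 2 agree on C; apply C→A, E and equate their A, E entries. Row 1 is now all distinguished symbols — the join is lossless.
Dependency preservation: D, E → A, C; C → A, E are not contained in any single fragment, but the restricted closure of each left-hand side across the fragments still reaches the right-hand side; the remaining FDs each lie inside some fragment. All dependencies are preserved.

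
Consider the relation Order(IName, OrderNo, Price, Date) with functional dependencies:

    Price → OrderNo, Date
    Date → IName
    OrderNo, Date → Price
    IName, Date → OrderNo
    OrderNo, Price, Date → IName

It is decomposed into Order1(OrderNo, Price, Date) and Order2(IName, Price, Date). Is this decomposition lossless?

Common attributes: Order1 ∩ Order2 = {Price, Date}.
Closure of {Price, Date}: Price → OrderNo, Date applies, adding OrderNo; Date → IName applies, adding IName. So (Price, Date)⁺ = {IName, OrderNo, Price, Date}.
This closure contains every attribute of Order1, so Order1 ∩ Order2 → Order1. The join is lossless.

Yes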